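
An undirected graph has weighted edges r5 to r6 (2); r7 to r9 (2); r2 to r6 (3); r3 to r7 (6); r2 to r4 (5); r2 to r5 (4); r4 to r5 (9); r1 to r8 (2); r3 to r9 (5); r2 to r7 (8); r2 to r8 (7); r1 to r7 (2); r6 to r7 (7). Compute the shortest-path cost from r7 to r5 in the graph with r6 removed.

12

Candidate routes:
r7→r2→r5: 8 + 4 = 12
r7→r1→r8→r2→r4→r5: 2 + 2 + 7 + 5 + 9 = 25
r7→r2→r4→r5: 8 + 5 + 9 = 22
r7→r1→r8→r2→r5: 2 + 2 + 7 + 4 = 15
Best route has total 12.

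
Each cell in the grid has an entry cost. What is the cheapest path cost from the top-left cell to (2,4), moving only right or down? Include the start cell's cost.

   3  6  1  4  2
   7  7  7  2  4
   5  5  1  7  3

Best path: [0,0] [0,1] [0,2] [0,3] [0,4] [1,4] [2,4]
Cost: 3 + 6 + 1 + 4 + 2 + 4 + 3 = 23

23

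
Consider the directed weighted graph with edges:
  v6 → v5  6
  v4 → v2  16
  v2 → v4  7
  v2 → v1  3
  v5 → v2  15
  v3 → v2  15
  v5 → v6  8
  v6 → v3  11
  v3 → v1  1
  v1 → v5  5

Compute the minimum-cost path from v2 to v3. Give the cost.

27

Paths from v2 to v3:
v2-v1-v5-v6-v3: 3 + 5 + 8 + 11 = 27
The minimum is 27.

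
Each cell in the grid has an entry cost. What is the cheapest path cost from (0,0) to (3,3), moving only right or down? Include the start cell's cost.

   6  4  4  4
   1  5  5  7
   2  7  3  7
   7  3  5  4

28

Path (0,0) → (1,0) → (2,0) → (2,1) → (2,2) → (3,2) → (3,3): 6 + 1 + 2 + 7 + 3 + 5 + 4 = 28.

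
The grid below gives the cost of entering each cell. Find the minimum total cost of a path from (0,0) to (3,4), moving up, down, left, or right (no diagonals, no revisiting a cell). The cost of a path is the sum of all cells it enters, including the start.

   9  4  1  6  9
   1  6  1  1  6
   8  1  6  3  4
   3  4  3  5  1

24

Path (0,0) -> (0,1) -> (0,2) -> (1,2) -> (1,3) -> (2,3) -> (2,4) -> (3,4): 9 + 4 + 1 + 1 + 1 + 3 + 4 + 1 = 24.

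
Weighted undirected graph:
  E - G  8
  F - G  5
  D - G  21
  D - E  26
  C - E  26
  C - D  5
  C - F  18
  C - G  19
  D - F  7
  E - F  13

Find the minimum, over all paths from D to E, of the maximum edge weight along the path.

8

Comparing a few candidate routes:
D→F→E: max(7, 13) = 13
D→C→F→E: max(5, 18, 13) = 18
D→F→G→E: max(7, 5, 8) = 8
D→C→F→G→E: max(5, 18, 5, 8) = 18
D→F→C→G→E: max(7, 18, 19, 8) = 19
Best route has worst link 8.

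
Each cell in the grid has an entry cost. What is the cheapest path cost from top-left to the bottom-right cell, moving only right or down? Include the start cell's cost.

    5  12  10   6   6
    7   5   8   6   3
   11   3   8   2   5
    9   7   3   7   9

Path (0,0)→(1,0)→(1,1)→(2,1)→(2,2)→(2,3)→(2,4)→(3,4): 5 + 7 + 5 + 3 + 8 + 2 + 5 + 9 = 44.
(Top row then right column would cost 56.)

44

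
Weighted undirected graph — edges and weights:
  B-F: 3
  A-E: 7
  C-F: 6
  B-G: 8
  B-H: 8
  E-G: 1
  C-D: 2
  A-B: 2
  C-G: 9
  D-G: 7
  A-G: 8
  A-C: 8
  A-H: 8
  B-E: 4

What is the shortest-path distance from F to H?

11

Checking several routes:
F-B-E-A-H: 3 + 4 + 7 + 8 = 22
F-B-H: 3 + 8 = 11
F-B-A-H: 3 + 2 + 8 = 13
Shortest: 11.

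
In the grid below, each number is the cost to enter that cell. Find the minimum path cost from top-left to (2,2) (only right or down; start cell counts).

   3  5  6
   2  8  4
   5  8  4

21

Best path: [0,0] → [1,0] → [1,1] → [1,2] → [2,2]
Cost: 3 + 2 + 8 + 4 + 4 = 21
(Top row then right column would cost 22.)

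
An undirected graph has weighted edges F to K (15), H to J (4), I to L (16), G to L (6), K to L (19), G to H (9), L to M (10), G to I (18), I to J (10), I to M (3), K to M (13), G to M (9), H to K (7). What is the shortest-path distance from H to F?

22

Comparing a few candidate routes:
H - J - I - M - K - F: 4 + 10 + 3 + 13 + 15 = 45
H - G - M - K - F: 9 + 9 + 13 + 15 = 46
H - K - F: 7 + 15 = 22
Best route has total 22.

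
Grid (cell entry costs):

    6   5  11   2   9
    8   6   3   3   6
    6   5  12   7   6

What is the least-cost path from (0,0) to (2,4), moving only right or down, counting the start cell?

35

Best path: (0,0) -> (0,1) -> (1,1) -> (1,2) -> (1,3) -> (1,4) -> (2,4)
Cost: 6 + 5 + 6 + 3 + 3 + 6 + 6 = 35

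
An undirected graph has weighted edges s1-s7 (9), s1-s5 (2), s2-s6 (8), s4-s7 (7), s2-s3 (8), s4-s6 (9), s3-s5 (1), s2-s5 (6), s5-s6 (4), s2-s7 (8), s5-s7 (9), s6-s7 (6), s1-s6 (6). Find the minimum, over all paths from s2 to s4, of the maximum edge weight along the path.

7

Some routes from s2 to s4:
s2→s5→s1→s6→s7→s4: max(6, 2, 6, 6, 7) = 7
s2→s3→s5→s6→s7→s4: max(8, 1, 4, 6, 7) = 8
s2→s3→s5→s1→s6→s7→s4: max(8, 1, 2, 6, 6, 7) = 8
s2→s6→s7→s4: max(8, 6, 7) = 8
s2→s5→s6→s7→s4: max(6, 4, 6, 7) = 7
Smallest bottleneck: 7.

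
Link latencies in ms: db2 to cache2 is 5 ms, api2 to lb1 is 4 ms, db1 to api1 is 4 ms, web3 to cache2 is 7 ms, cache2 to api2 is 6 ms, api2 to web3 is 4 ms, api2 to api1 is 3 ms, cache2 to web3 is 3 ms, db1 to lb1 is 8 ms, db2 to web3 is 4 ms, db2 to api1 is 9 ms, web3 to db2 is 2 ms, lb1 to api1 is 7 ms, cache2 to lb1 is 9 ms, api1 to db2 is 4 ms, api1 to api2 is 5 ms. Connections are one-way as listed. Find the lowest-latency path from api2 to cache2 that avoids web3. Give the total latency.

Routes from api2 to cache2 avoiding web3:
api2 -> api1 -> db2 -> cache2: 3 + 4 + 5 = 12
api2 -> lb1 -> api1 -> db2 -> cache2: 4 + 7 + 4 + 5 = 20
The minimum is 12 ms.

12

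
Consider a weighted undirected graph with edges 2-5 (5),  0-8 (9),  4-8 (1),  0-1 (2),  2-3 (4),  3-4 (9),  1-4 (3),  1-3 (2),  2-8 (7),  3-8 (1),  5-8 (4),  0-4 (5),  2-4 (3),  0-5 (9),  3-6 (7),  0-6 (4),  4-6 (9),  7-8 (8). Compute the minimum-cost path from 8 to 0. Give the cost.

Checking several routes:
8-3-6-0: 1 + 7 + 4 = 12
8-4-1-0: 1 + 3 + 2 = 6
8-3-1-4-0: 1 + 2 + 3 + 5 = 11
8-4-0: 1 + 5 = 6
8-3-1-0: 1 + 2 + 2 = 5
8-0: 9
The minimum is 5.

5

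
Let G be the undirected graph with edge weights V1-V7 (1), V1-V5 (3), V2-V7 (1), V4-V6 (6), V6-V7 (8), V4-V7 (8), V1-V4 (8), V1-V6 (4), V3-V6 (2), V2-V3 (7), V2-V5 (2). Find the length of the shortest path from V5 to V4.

11

Some routes from V5 to V4:
V5 → V1 → V7 → V4: 3 + 1 + 8 = 12
V5 → V1 → V4: 3 + 8 = 11
V5 → V2 → V7 → V4: 2 + 1 + 8 = 11
V5 → V2 → V7 → V1 → V4: 2 + 1 + 1 + 8 = 12
Best route has total 11.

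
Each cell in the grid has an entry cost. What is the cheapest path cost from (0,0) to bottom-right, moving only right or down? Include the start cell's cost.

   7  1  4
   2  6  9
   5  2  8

24

Cheapest: (0,0)→(0,1)→(1,1)→(2,1)→(2,2)
  7 + 1 + 6 + 2 + 8 = 24
(Top row then right column would cost 29.)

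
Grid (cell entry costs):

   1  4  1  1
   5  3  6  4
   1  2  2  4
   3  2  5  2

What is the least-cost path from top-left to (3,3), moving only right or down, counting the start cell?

Take r0c0 → r0c1 → r0c2 → r0c3 → r1c3 → r2c3 → r3c3 for a total of 1 + 4 + 1 + 1 + 4 + 4 + 2 = 17.

17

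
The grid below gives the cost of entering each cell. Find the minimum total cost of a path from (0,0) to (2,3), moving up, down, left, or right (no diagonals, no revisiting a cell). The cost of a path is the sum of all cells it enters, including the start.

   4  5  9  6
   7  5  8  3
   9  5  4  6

29

Cheapest: r0c0 → r0c1 → r1c1 → r2c1 → r2c2 → r2c3
  4 + 5 + 5 + 5 + 4 + 6 = 29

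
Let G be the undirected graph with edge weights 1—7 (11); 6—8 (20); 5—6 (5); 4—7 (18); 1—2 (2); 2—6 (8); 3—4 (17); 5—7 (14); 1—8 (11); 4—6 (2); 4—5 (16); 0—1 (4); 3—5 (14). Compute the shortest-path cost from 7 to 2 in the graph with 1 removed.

27

A few of the 7→2 routes:
7→5→4→6→2: 14 + 16 + 2 + 8 = 40
7→5→6→2: 14 + 5 + 8 = 27
7→4→6→2: 18 + 2 + 8 = 28
The minimum is 27.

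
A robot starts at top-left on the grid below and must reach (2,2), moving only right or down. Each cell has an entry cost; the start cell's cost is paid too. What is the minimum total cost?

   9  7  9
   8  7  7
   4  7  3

31

Cheapest: (0,0)→(1,0)→(2,0)→(2,1)→(2,2)
  9 + 8 + 4 + 7 + 3 = 31
For comparison, the top-then-right route costs 35.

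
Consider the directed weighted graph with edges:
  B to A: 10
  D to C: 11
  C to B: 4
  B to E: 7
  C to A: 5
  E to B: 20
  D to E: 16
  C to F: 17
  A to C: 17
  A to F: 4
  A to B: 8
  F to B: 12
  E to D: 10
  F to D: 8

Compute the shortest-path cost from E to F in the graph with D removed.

34

Candidate routes:
E -> B -> A -> F: 20 + 10 + 4 = 34
E -> B -> A -> C -> F: 20 + 10 + 17 + 17 = 64
The minimum is 34.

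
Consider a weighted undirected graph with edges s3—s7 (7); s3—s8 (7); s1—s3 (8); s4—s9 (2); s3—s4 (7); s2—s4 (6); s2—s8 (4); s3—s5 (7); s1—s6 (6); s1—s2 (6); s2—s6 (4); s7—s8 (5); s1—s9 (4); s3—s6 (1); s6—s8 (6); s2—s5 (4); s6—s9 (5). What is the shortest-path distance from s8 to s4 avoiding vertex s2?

A few of the s8→s4 routes:
s8→s6→s9→s4: 6 + 5 + 2 = 13
s8→s6→s3→s4: 6 + 1 + 7 = 14
s8→s3→s4: 7 + 7 = 14
Shortest: 13.

13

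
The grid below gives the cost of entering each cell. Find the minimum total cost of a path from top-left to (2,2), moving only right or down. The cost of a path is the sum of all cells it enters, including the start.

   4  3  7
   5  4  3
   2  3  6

20

Take (0,0) → (0,1) → (1,1) → (1,2) → (2,2) for a total of 4 + 3 + 4 + 3 + 6 = 20.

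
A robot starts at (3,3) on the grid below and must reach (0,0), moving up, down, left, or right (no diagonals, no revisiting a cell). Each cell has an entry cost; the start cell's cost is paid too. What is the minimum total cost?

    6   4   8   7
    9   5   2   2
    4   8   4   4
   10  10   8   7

30

Path r3c3 → r2c3 → r1c3 → r1c2 → r1c1 → r0c1 → r0c0: 7 + 4 + 2 + 2 + 5 + 4 + 6 = 30.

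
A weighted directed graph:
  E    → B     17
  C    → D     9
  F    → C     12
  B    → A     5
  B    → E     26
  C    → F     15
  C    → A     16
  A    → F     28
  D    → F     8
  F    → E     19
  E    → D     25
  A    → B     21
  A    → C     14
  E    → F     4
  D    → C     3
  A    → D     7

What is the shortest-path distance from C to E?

Checking several routes:
C→A→D→F→E: 16 + 7 + 8 + 19 = 50
C→A→F→E: 16 + 28 + 19 = 63
C→F→E: 15 + 19 = 34
C→D→F→E: 9 + 8 + 19 = 36
Best route has total 34.

34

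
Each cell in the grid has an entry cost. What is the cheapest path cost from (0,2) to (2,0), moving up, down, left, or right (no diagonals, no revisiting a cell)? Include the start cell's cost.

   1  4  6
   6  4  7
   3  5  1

20

One optimal route is [0,2] -> [0,1] -> [0,0] -> [1,0] -> [2,0].
Its cost is 6 + 4 + 1 + 6 + 3 = 20.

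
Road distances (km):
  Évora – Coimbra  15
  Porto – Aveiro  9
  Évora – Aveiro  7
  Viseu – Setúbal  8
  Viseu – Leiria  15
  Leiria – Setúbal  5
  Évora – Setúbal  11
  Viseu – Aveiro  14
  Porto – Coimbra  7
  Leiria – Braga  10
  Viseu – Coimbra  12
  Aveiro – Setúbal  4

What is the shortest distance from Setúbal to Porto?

A few of the Setúbal→Porto routes:
Setúbal → Viseu → Coimbra → Porto: 8 + 12 + 7 = 27
Setúbal → Aveiro → Porto: 4 + 9 = 13
Setúbal → Évora → Aveiro → Porto: 11 + 7 + 9 = 27
The minimum is 13 km.

13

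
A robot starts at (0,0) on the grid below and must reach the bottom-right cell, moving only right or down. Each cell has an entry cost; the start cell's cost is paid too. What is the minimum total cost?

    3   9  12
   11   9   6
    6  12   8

35

Best path: (0,0)→(0,1)→(1,1)→(1,2)→(2,2)
Cost: 3 + 9 + 9 + 6 + 8 = 35
(Top row then right column would cost 38.)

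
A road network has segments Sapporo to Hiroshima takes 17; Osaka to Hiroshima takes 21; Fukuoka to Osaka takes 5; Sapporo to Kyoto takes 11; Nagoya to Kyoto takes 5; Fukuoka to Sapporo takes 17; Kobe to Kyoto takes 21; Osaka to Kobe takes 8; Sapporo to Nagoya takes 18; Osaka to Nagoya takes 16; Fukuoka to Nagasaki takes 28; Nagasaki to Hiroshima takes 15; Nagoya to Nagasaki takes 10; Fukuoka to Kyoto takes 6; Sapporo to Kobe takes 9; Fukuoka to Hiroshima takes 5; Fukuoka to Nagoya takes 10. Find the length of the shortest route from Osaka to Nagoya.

A few of the Osaka→Nagoya routes:
Osaka→Nagoya: 16
Osaka→Fukuoka→Nagoya: 5 + 10 = 15
Osaka→Kobe→Sapporo→Kyoto→Nagoya: 8 + 9 + 11 + 5 = 33
Osaka→Fukuoka→Kyoto→Nagoya: 5 + 6 + 5 = 16
Best route has total 15.

15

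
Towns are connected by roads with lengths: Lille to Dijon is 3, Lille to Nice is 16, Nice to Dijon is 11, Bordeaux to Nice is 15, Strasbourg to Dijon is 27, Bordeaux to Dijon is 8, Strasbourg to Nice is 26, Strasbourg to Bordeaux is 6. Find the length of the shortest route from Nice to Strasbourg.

21

A few of the Nice→Strasbourg routes:
Nice → Strasbourg: 26
Nice → Bordeaux → Strasbourg: 15 + 6 = 21
Nice → Dijon → Bordeaux → Strasbourg: 11 + 8 + 6 = 25
The minimum is 21.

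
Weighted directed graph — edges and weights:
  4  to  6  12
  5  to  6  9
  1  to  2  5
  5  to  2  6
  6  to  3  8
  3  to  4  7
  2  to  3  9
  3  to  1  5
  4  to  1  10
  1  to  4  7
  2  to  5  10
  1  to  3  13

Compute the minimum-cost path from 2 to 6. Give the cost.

19

Paths from 2 to 6:
2→3→4→6: 9 + 7 + 12 = 28
2→5→6: 10 + 9 = 19
2→3→1→4→6: 9 + 5 + 7 + 12 = 33
The minimum is 19.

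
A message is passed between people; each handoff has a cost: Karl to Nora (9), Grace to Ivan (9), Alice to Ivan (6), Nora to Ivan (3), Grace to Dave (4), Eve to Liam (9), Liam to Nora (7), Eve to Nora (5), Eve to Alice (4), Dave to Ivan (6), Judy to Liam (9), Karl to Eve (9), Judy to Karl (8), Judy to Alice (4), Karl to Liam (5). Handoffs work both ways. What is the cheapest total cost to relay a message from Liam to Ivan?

Some routes from Liam to Ivan:
Liam-Nora-Ivan: 7 + 3 = 10
Liam-Karl-Nora-Ivan: 5 + 9 + 3 = 17
Liam-Eve-Nora-Ivan: 9 + 5 + 3 = 17
Liam-Judy-Alice-Ivan: 9 + 4 + 6 = 19
Shortest: 10.

10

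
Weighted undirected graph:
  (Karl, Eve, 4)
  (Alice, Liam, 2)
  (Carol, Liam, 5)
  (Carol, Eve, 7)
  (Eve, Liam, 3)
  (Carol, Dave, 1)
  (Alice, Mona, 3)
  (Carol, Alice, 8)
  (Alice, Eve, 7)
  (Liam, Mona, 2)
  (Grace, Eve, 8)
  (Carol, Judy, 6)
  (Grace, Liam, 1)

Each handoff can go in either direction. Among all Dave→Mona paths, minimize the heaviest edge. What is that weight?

5

Checking several routes:
Dave-Carol-Eve-Liam-Mona: max(1, 7, 3, 2) = 7
Dave-Carol-Liam-Mona: max(1, 5, 2) = 5
Dave-Carol-Liam-Alice-Mona: max(1, 5, 2, 3) = 5
Dave-Carol-Eve-Alice-Liam-Mona: max(1, 7, 7, 2, 2) = 7
Dave-Carol-Eve-Alice-Mona: max(1, 7, 7, 3) = 7
Smallest bottleneck: 5.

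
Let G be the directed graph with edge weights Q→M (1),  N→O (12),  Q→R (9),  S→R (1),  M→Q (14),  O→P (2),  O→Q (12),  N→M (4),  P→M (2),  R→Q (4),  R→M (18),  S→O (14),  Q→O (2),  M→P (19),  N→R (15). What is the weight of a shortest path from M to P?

18

Candidate routes:
M-P: 19
M-Q-O-P: 14 + 2 + 2 = 18
The minimum is 18.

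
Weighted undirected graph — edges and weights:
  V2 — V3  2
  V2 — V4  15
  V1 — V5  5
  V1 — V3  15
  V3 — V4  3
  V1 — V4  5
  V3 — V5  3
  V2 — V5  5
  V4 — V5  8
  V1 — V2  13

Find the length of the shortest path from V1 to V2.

A few of the V1→V2 routes:
V1 -> V2: 13
V1 -> V5 -> V2: 5 + 5 = 10
V1 -> V3 -> V2: 15 + 2 = 17
V1 -> V4 -> V3 -> V2: 5 + 3 + 2 = 10
V1 -> V4 -> V3 -> V5 -> V2: 5 + 3 + 3 + 5 = 16
V1 -> V5 -> V3 -> V2: 5 + 3 + 2 = 10
Shortest: 10.

10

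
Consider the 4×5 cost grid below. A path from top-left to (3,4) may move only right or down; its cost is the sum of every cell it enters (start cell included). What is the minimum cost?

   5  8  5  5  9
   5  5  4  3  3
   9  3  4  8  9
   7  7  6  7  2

36

Best path: r0c0 -> r1c0 -> r1c1 -> r1c2 -> r1c3 -> r1c4 -> r2c4 -> r3c4
Cost: 5 + 5 + 5 + 4 + 3 + 3 + 9 + 2 = 36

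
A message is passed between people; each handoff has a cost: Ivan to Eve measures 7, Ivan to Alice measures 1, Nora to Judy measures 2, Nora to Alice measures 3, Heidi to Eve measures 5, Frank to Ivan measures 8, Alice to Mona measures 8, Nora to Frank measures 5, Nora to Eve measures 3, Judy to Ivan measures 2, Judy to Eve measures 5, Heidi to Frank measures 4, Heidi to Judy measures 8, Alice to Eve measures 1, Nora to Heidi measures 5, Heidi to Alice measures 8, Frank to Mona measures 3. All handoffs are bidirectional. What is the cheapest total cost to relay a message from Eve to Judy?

4

A few of the Eve→Judy routes:
Eve - Alice - Ivan - Judy: 1 + 1 + 2 = 4
Eve - Nora - Alice - Ivan - Judy: 3 + 3 + 1 + 2 = 9
Eve - Judy: 5
Eve - Alice - Nora - Judy: 1 + 3 + 2 = 6
Eve - Nora - Judy: 3 + 2 = 5
Shortest: 4.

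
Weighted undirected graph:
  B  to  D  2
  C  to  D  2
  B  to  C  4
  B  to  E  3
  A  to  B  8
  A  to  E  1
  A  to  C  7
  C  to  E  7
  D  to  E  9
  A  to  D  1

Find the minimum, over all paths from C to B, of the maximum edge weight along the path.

2

A few of the C→B routes:
C → D → A → E → B: max(2, 1, 1, 3) = 3
C → B: max(4) = 4
C → D → B: max(2, 2) = 2
Smallest bottleneck: 2.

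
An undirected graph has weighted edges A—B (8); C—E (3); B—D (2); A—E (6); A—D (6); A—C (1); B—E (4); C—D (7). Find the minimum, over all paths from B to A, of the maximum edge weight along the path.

A few of the B→A routes:
B -> D -> C -> E -> A: max(2, 7, 3, 6) = 7
B -> D -> A: max(2, 6) = 6
B -> E -> C -> A: max(4, 3, 1) = 4
B -> E -> C -> D -> A: max(4, 3, 7, 6) = 7
B -> D -> C -> A: max(2, 7, 1) = 7
B -> E -> A: max(4, 6) = 6
Best route has worst link 4.

4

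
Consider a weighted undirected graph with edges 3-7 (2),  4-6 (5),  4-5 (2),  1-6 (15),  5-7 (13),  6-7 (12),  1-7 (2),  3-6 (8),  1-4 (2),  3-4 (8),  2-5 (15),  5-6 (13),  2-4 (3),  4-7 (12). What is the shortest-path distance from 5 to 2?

5

Some routes from 5 to 2:
5 - 2: 15
5 - 4 - 2: 2 + 3 = 5
5 - 7 - 1 - 4 - 2: 13 + 2 + 2 + 3 = 20
The minimum is 5.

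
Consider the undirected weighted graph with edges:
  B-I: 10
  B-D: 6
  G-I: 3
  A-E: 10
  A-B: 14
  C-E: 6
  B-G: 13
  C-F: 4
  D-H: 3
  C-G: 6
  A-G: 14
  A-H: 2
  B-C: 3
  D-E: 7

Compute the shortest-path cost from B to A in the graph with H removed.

14

Checking several routes:
B -> A: 14
B -> C -> G -> A: 3 + 6 + 14 = 23
B -> C -> E -> A: 3 + 6 + 10 = 19
Shortest: 14.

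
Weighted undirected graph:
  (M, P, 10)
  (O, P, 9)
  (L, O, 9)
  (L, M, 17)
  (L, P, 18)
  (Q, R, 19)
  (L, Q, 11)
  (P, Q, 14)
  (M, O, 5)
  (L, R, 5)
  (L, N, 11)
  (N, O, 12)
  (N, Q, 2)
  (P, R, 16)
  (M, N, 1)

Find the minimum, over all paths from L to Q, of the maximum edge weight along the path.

Comparing a few candidate routes:
L -> O -> P -> M -> N -> Q: max(9, 9, 10, 1, 2) = 10
L -> N -> Q: max(11, 2) = 11
L -> O -> N -> Q: max(9, 12, 2) = 12
L -> O -> M -> N -> Q: max(9, 5, 1, 2) = 9
L -> Q: max(11) = 11
Smallest bottleneck: 9.

9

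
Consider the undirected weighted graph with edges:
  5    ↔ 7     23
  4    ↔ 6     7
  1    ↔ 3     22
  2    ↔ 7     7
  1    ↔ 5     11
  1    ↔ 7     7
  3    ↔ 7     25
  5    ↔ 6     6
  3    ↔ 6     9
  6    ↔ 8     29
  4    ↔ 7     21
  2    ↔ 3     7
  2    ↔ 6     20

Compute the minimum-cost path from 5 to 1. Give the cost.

A few of the 5→1 routes:
5 -> 6 -> 3 -> 1: 6 + 9 + 22 = 37
5 -> 7 -> 1: 23 + 7 = 30
5 -> 1: 11
5 -> 6 -> 3 -> 2 -> 7 -> 1: 6 + 9 + 7 + 7 + 7 = 36
Shortest: 11.

11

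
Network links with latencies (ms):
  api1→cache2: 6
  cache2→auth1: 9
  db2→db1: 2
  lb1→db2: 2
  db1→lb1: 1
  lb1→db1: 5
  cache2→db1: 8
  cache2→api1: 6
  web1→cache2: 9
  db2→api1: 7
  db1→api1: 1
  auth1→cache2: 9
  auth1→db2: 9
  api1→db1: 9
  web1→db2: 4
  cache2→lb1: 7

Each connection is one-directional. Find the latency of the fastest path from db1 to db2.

3

Candidate routes:
db1 -> api1 -> cache2 -> lb1 -> db2: 1 + 6 + 7 + 2 = 16
db1 -> api1 -> cache2 -> auth1 -> db2: 1 + 6 + 9 + 9 = 25
db1 -> lb1 -> db2: 1 + 2 = 3
Shortest: 3 ms.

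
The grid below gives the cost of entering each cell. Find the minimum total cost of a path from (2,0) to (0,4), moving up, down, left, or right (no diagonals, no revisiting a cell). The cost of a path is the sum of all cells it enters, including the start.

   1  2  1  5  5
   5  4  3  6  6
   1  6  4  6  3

Path r2c0 -> r1c0 -> r0c0 -> r0c1 -> r0c2 -> r0c3 -> r0c4: 1 + 5 + 1 + 2 + 1 + 5 + 5 = 20.

20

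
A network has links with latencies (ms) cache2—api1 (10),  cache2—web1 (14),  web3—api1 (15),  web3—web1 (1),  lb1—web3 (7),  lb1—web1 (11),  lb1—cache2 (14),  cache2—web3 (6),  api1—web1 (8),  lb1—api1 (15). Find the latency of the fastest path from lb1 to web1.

8

A few of the lb1→web1 routes:
lb1 - web1: 11
lb1 - web3 - web1: 7 + 1 = 8
lb1 - cache2 - web3 - web1: 14 + 6 + 1 = 21
The minimum is 8 ms.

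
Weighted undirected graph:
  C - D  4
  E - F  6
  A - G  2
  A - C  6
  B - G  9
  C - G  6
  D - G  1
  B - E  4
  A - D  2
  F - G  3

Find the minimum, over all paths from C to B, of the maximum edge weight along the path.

6

A few of the C→B routes:
C -> D -> A -> G -> F -> E -> B: max(4, 2, 2, 3, 6, 4) = 6
C -> A -> D -> G -> F -> E -> B: max(6, 2, 1, 3, 6, 4) = 6
C -> A -> G -> F -> E -> B: max(6, 2, 3, 6, 4) = 6
C -> D -> G -> F -> E -> B: max(4, 1, 3, 6, 4) = 6
C -> G -> F -> E -> B: max(6, 3, 6, 4) = 6
Best route has worst link 6.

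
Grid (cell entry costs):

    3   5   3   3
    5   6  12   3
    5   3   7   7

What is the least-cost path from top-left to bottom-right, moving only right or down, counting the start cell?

24

Take r0c0 → r0c1 → r0c2 → r0c3 → r1c3 → r2c3 for a total of 3 + 5 + 3 + 3 + 3 + 7 = 24.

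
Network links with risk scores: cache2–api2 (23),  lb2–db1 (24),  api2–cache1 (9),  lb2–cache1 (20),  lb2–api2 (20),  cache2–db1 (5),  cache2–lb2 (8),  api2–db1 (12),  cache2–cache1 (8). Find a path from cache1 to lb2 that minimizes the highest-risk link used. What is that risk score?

Checking several routes:
cache1 → lb2: max(20) = 20
cache1 → cache2 → lb2: max(8, 8) = 8
cache1 → api2 → db1 → cache2 → lb2: max(9, 12, 5, 8) = 12
cache1 → api2 → cache2 → lb2: max(9, 23, 8) = 23
cache1 → cache2 → db1 → api2 → lb2: max(8, 5, 12, 20) = 20
cache1 → api2 → lb2: max(9, 20) = 20
Best route has worst link 8.

8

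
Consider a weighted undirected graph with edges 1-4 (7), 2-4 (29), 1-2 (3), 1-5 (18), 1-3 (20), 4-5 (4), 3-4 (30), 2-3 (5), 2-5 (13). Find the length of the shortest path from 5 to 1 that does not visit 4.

Paths from 5 to 1 avoiding 4:
5 -> 2 -> 3 -> 1: 13 + 5 + 20 = 38
5 -> 1: 18
5 -> 2 -> 1: 13 + 3 = 16
The minimum is 16.

16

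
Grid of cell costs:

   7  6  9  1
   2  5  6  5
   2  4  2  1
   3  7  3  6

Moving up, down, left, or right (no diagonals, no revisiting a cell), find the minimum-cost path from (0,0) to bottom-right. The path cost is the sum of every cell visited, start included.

Path (0,0) (1,0) (2,0) (2,1) (2,2) (2,3) (3,3): 7 + 2 + 2 + 4 + 2 + 1 + 6 = 24.

24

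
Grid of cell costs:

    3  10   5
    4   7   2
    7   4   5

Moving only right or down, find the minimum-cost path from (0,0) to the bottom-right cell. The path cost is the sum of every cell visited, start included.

One optimal route is [0,0] [1,0] [1,1] [1,2] [2,2].
Its cost is 3 + 4 + 7 + 2 + 5 = 21.

21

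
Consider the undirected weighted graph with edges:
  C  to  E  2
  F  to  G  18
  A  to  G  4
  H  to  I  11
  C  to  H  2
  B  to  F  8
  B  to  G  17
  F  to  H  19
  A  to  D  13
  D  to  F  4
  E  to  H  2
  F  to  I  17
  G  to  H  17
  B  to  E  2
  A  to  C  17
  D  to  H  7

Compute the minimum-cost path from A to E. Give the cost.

Comparing a few candidate routes:
A→C→E: 17 + 2 = 19
A→G→B→E: 4 + 17 + 2 = 23
A→C→H→E: 17 + 2 + 2 = 21
A→D→H→E: 13 + 7 + 2 = 22
A→G→H→E: 4 + 17 + 2 = 23
Best route has total 19.

19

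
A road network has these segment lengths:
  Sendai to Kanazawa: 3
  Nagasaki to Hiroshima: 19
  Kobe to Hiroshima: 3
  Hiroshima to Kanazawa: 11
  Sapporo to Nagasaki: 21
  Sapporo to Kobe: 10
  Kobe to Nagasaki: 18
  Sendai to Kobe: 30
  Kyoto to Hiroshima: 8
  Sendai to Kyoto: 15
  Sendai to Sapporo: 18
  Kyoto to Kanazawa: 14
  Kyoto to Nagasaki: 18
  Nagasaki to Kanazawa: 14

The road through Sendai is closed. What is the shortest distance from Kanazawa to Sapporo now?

Some routes from Kanazawa to Sapporo avoiding Sendai:
Kanazawa -> Nagasaki -> Hiroshima -> Kobe -> Sapporo: 14 + 19 + 3 + 10 = 46
Kanazawa -> Hiroshima -> Kobe -> Sapporo: 11 + 3 + 10 = 24
Kanazawa -> Nagasaki -> Sapporo: 14 + 21 = 35
Kanazawa -> Nagasaki -> Kobe -> Sapporo: 14 + 18 + 10 = 42
Kanazawa -> Kyoto -> Hiroshima -> Kobe -> Sapporo: 14 + 8 + 3 + 10 = 35
The minimum is 24.

24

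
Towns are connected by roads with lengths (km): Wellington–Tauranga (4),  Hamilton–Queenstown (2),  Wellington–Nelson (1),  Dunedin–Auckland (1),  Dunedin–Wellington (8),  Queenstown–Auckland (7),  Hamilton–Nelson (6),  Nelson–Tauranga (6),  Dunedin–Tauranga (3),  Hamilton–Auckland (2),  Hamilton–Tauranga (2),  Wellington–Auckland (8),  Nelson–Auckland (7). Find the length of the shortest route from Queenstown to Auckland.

Checking several routes:
Queenstown - Hamilton - Tauranga - Dunedin - Auckland: 2 + 2 + 3 + 1 = 8
Queenstown - Hamilton - Auckland: 2 + 2 = 4
Queenstown - Auckland: 7
Best route has total 4 km.

4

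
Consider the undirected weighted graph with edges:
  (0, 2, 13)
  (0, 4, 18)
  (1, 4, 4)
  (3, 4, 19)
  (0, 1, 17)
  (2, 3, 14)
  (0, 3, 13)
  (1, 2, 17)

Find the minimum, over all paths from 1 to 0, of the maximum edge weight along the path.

17

Comparing a few candidate routes:
1 → 0: max(17) = 17
1 → 2 → 3 → 0: max(17, 14, 13) = 17
1 → 2 → 0: max(17, 13) = 17
Smallest bottleneck: 17.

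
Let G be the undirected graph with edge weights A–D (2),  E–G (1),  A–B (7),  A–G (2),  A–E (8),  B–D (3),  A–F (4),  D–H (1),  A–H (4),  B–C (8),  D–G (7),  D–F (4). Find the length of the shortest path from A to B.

5

Candidate routes:
A→G→D→B: 2 + 7 + 3 = 12
A→H→D→B: 4 + 1 + 3 = 8
A→B: 7
A→E→G→D→B: 8 + 1 + 7 + 3 = 19
A→D→B: 2 + 3 = 5
A→F→D→B: 4 + 4 + 3 = 11
The minimum is 5.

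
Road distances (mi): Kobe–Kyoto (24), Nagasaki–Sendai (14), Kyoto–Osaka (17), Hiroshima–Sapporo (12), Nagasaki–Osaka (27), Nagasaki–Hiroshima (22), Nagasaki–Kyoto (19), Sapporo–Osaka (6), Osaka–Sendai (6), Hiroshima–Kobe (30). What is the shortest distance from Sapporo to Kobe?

Some routes from Sapporo to Kobe:
Sapporo -> Osaka -> Kyoto -> Kobe: 6 + 17 + 24 = 47
Sapporo -> Osaka -> Sendai -> Nagasaki -> Kyoto -> Kobe: 6 + 6 + 14 + 19 + 24 = 69
Sapporo -> Osaka -> Nagasaki -> Kyoto -> Kobe: 6 + 27 + 19 + 24 = 76
Sapporo -> Hiroshima -> Kobe: 12 + 30 = 42
Best route has total 42 mi.

42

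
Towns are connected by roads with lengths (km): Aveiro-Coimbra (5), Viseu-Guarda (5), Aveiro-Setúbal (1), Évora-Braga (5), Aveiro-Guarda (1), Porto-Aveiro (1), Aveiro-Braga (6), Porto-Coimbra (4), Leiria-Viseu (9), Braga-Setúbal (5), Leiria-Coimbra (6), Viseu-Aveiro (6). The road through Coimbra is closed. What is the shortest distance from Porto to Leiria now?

Routes from Porto to Leiria avoiding Coimbra:
Porto → Aveiro → Viseu → Leiria: 1 + 6 + 9 = 16
Porto → Aveiro → Guarda → Viseu → Leiria: 1 + 1 + 5 + 9 = 16
Best route has total 16 km.

16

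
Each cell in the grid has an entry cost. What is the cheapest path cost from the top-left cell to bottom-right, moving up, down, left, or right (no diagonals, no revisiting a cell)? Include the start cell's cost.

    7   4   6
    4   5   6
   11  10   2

One optimal route is (0,0) → (0,1) → (1,1) → (1,2) → (2,2).
Its cost is 7 + 4 + 5 + 6 + 2 = 24.

24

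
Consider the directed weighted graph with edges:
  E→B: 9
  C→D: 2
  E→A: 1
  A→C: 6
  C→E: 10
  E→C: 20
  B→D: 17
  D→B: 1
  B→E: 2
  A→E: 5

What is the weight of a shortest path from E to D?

Routes from E to D:
E - C - D: 20 + 2 = 22
E - A - C - D: 1 + 6 + 2 = 9
E - B - D: 9 + 17 = 26
Best route has total 9.

9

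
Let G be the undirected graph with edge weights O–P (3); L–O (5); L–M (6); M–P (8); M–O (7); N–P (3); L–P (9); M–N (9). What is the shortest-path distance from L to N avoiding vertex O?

12

Routes from L to N avoiding O:
L -> M -> P -> N: 6 + 8 + 3 = 17
L -> P -> M -> N: 9 + 8 + 9 = 26
L -> M -> N: 6 + 9 = 15
L -> P -> N: 9 + 3 = 12
Shortest: 12.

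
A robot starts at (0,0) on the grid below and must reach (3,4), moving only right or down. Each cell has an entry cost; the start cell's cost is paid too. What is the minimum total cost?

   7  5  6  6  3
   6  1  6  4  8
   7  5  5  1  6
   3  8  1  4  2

One optimal route is (0,0)→(0,1)→(1,1)→(1,2)→(1,3)→(2,3)→(3,3)→(3,4).
Its cost is 7 + 5 + 1 + 6 + 4 + 1 + 4 + 2 = 30.
(Top row then right column would cost 43.)

30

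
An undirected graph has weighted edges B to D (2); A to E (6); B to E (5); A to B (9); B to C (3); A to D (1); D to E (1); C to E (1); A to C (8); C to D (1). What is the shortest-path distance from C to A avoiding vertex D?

Candidate routes:
C -> E -> A: 1 + 6 = 7
C -> A: 8
C -> B -> A: 3 + 9 = 12
C -> E -> B -> A: 1 + 5 + 9 = 15
C -> B -> E -> A: 3 + 5 + 6 = 14
Best route has total 7.

7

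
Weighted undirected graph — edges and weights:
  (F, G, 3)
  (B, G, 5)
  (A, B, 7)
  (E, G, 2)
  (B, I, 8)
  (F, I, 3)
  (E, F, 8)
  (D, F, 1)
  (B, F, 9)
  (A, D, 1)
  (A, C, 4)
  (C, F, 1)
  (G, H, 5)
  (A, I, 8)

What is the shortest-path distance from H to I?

Checking several routes:
H → G → E → F → I: 5 + 2 + 8 + 3 = 18
H → G → B → I: 5 + 5 + 8 = 18
H → G → F → I: 5 + 3 + 3 = 11
H → G → F → D → A → I: 5 + 3 + 1 + 1 + 8 = 18
Shortest: 11.

11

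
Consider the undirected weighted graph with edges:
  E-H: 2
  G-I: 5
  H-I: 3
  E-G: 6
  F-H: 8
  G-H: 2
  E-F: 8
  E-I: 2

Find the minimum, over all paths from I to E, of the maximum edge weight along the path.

A few of the I→E routes:
I - G - H - E: max(5, 2, 2) = 5
I - E: max(2) = 2
I - G - E: max(5, 6) = 6
I - H - E: max(3, 2) = 3
The minimum achievable maximum is 2.

2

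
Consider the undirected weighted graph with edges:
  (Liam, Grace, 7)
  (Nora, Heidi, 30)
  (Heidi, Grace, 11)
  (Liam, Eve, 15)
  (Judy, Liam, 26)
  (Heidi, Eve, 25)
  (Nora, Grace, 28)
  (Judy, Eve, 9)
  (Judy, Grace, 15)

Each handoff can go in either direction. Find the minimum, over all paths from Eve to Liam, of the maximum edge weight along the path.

15

Checking several routes:
Eve → Judy → Liam: max(9, 26) = 26
Eve → Liam: max(15) = 15
Eve → Heidi → Grace → Judy → Liam: max(25, 11, 15, 26) = 26
Eve → Judy → Grace → Liam: max(9, 15, 7) = 15
Eve → Heidi → Nora → Grace → Liam: max(25, 30, 28, 7) = 30
Eve → Heidi → Grace → Liam: max(25, 11, 7) = 25
Best route has worst link 15.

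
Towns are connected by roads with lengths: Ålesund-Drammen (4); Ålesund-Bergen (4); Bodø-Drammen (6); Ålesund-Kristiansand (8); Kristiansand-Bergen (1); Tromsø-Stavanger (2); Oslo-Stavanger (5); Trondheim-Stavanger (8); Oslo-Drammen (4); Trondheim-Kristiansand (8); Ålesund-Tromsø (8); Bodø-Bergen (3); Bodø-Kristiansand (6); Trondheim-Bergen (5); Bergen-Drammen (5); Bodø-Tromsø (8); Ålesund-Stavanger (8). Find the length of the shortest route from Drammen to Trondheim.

Some routes from Drammen to Trondheim:
Drammen → Bodø → Bergen → Trondheim: 6 + 3 + 5 = 14
Drammen → Ålesund → Bergen → Trondheim: 4 + 4 + 5 = 13
Drammen → Bergen → Trondheim: 5 + 5 = 10
Best route has total 10.

10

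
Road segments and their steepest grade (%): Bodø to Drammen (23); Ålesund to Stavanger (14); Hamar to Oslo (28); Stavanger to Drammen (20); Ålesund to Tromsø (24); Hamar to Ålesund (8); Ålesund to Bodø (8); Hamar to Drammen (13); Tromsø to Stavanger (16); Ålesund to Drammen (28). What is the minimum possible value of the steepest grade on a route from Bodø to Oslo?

A few of the Bodø→Oslo routes:
Bodø→Drammen→Stavanger→Tromsø→Ålesund→Hamar→Oslo: max(23, 20, 16, 24, 8, 28) = 28
Bodø→Drammen→Stavanger→Ålesund→Hamar→Oslo: max(23, 20, 14, 8, 28) = 28
Bodø→Drammen→Hamar→Oslo: max(23, 13, 28) = 28
Bodø→Ålesund→Hamar→Oslo: max(8, 8, 28) = 28
Bodø→Drammen→Ålesund→Hamar→Oslo: max(23, 28, 8, 28) = 28
Best route has worst link 28%.

28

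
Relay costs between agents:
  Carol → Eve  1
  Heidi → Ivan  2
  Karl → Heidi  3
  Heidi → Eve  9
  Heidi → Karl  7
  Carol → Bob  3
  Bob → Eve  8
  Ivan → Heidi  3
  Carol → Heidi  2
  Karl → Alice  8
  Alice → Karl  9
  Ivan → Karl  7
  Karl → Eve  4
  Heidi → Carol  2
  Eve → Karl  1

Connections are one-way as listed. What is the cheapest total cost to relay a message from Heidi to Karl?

4

Candidate routes:
Heidi → Carol → Bob → Eve → Karl: 2 + 3 + 8 + 1 = 14
Heidi → Ivan → Karl: 2 + 7 = 9
Heidi → Eve → Karl: 9 + 1 = 10
Heidi → Karl: 7
Heidi → Carol → Eve → Karl: 2 + 1 + 1 = 4
Best route has total 4.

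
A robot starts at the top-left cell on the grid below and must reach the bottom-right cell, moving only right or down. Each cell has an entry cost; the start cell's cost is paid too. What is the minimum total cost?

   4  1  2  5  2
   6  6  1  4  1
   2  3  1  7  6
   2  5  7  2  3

21

Take r0c0 -> r0c1 -> r0c2 -> r1c2 -> r2c2 -> r2c3 -> r3c3 -> r3c4 for a total of 4 + 1 + 2 + 1 + 1 + 7 + 2 + 3 = 21.
For comparison, the top-then-right route costs 24.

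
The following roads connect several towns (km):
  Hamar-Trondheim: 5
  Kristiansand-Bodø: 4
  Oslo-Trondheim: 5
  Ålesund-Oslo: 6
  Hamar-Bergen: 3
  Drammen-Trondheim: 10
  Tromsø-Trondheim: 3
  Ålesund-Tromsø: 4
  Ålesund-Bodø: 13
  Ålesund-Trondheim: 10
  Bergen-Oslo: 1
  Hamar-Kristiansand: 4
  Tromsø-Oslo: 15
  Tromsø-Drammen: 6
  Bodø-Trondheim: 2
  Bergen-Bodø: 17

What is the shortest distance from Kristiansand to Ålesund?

13

Checking several routes:
Kristiansand - Hamar - Trondheim - Tromsø - Ålesund: 4 + 5 + 3 + 4 = 16
Kristiansand - Bodø - Trondheim - Tromsø - Ålesund: 4 + 2 + 3 + 4 = 13
Kristiansand - Hamar - Bergen - Oslo - Ålesund: 4 + 3 + 1 + 6 = 14
Kristiansand - Bodø - Trondheim - Ålesund: 4 + 2 + 10 = 16
Kristiansand - Bodø - Trondheim - Oslo - Ålesund: 4 + 2 + 5 + 6 = 17
Kristiansand - Bodø - Ålesund: 4 + 13 = 17
Shortest: 13 km.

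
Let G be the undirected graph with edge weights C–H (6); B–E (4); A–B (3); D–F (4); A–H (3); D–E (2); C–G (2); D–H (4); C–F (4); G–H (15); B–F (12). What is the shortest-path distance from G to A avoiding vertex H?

19

Paths from G to A avoiding H:
G -> C -> F -> D -> E -> B -> A: 2 + 4 + 4 + 2 + 4 + 3 = 19
G -> C -> F -> B -> A: 2 + 4 + 12 + 3 = 21
Best route has total 19.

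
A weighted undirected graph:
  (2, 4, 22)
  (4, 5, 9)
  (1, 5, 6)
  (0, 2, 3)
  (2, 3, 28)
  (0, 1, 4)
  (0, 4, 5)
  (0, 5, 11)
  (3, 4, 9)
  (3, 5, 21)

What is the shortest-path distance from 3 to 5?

18

Some routes from 3 to 5:
3→4→5: 9 + 9 = 18
3→5: 21
3→4→0→1→5: 9 + 5 + 4 + 6 = 24
Best route has total 18.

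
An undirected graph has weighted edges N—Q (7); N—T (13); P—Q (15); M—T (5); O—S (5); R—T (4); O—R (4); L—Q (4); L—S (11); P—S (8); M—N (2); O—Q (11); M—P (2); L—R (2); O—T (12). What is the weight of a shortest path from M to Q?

9

A few of the M→Q routes:
M -> T -> R -> O -> Q: 5 + 4 + 4 + 11 = 24
M -> N -> Q: 2 + 7 = 9
M -> T -> R -> L -> Q: 5 + 4 + 2 + 4 = 15
M -> P -> Q: 2 + 15 = 17
Shortest: 9.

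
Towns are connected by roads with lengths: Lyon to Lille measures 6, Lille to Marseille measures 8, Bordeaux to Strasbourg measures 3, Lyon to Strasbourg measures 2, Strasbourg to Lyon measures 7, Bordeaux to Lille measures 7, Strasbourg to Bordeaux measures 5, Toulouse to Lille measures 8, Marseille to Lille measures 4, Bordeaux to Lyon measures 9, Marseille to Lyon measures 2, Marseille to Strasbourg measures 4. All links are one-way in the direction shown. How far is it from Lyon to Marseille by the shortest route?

14

Paths from Lyon to Marseille:
Lyon-Lille-Marseille: 6 + 8 = 14
Lyon-Strasbourg-Bordeaux-Lille-Marseille: 2 + 5 + 7 + 8 = 22
The minimum is 14.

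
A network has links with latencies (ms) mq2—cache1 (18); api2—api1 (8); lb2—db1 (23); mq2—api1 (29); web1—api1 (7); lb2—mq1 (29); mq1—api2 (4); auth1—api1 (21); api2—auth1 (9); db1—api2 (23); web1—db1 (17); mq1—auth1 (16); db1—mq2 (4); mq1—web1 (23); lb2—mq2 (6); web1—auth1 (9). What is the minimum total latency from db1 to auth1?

Comparing a few candidate routes:
db1→web1→api1→api2→auth1: 17 + 7 + 8 + 9 = 41
db1→api2→auth1: 23 + 9 = 32
db1→api2→mq1→auth1: 23 + 4 + 16 = 43
db1→web1→api1→auth1: 17 + 7 + 21 = 45
db1→web1→auth1: 17 + 9 = 26
Best route has total 26 ms.

26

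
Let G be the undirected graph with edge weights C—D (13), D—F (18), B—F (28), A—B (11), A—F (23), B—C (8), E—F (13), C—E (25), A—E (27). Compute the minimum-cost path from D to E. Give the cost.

Comparing a few candidate routes:
D→C→E: 13 + 25 = 38
D→C→B→A→E: 13 + 8 + 11 + 27 = 59
D→F→E: 18 + 13 = 31
The minimum is 31.

31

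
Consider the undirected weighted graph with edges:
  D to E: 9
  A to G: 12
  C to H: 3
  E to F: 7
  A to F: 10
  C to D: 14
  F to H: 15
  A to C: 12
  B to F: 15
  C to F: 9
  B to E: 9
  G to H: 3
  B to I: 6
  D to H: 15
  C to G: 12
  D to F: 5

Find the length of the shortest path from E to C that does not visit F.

23

Paths from E to C avoiding F:
E → D → H → G → C: 9 + 15 + 3 + 12 = 39
E → D → H → C: 9 + 15 + 3 = 27
E → D → C: 9 + 14 = 23
E → D → H → G → A → C: 9 + 15 + 3 + 12 + 12 = 51
Shortest: 23.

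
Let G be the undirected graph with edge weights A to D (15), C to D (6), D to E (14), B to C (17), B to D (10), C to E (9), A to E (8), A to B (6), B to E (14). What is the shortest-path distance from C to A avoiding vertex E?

21

Routes from C to A avoiding E:
C-B-D-A: 17 + 10 + 15 = 42
C-D-B-A: 6 + 10 + 6 = 22
C-D-A: 6 + 15 = 21
C-B-A: 17 + 6 = 23
Shortest: 21.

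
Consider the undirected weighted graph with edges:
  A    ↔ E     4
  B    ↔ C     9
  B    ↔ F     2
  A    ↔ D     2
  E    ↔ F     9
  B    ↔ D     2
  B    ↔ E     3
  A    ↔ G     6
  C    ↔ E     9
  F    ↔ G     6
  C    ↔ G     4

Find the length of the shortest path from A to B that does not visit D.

A few of the A→B routes:
A → G → F → B: 6 + 6 + 2 = 14
A → G → C → B: 6 + 4 + 9 = 19
A → E → F → B: 4 + 9 + 2 = 15
A → E → B: 4 + 3 = 7
A → G → C → E → B: 6 + 4 + 9 + 3 = 22
Shortest: 7.

7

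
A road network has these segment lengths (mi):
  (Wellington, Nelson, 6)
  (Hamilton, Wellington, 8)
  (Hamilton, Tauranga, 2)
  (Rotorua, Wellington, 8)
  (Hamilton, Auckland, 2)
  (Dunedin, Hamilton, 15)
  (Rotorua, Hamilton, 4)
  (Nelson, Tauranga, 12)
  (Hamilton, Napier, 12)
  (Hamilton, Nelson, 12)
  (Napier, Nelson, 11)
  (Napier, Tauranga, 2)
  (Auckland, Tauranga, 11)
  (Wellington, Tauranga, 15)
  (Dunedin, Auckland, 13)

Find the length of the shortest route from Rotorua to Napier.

8

Some routes from Rotorua to Napier:
Rotorua - Wellington - Hamilton - Tauranga - Napier: 8 + 8 + 2 + 2 = 20
Rotorua - Hamilton - Auckland - Tauranga - Napier: 4 + 2 + 11 + 2 = 19
Rotorua - Hamilton - Napier: 4 + 12 = 16
Rotorua - Hamilton - Tauranga - Napier: 4 + 2 + 2 = 8
Shortest: 8 mi.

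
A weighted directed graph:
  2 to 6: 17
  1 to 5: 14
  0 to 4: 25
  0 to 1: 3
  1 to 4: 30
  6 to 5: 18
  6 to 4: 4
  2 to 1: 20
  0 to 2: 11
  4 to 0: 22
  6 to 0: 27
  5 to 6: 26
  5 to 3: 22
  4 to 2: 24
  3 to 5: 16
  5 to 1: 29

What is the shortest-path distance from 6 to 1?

Some routes from 6 to 1:
6 -> 5 -> 1: 18 + 29 = 47
6 -> 4 -> 2 -> 1: 4 + 24 + 20 = 48
6 -> 0 -> 1: 27 + 3 = 30
6 -> 4 -> 0 -> 1: 4 + 22 + 3 = 29
6 -> 4 -> 0 -> 2 -> 1: 4 + 22 + 11 + 20 = 57
The minimum is 29.

29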